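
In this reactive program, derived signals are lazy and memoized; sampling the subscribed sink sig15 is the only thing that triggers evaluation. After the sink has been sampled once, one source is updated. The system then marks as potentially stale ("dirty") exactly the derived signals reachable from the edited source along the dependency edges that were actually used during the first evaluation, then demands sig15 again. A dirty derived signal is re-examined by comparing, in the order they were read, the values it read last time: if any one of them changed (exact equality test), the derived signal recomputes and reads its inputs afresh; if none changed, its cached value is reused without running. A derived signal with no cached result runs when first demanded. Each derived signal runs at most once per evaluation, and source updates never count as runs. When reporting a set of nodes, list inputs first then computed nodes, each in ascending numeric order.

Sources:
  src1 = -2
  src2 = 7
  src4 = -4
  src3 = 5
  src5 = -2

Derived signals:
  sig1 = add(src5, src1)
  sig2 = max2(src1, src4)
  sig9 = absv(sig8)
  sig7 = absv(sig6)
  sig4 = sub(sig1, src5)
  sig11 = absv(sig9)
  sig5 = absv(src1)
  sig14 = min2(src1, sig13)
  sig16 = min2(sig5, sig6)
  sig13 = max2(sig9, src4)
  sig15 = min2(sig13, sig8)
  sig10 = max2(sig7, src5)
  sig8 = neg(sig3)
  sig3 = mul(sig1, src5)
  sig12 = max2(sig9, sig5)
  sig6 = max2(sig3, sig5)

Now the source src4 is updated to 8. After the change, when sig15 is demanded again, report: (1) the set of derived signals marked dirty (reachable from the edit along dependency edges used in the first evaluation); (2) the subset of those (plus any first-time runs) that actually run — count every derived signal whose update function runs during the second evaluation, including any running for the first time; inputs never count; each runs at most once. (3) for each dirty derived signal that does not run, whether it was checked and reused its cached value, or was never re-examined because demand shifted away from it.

The edit dirties: sig13, sig15.
1 derived signals run: sig13.
Cache hits after checking: sig15.
Note the absorption at sig13: it re-runs yet its value is the same, leaving the output's value untouched.

First demand of the output computes:
  sig1 = add(-2, -2) = -4
  sig3 = mul(-4, -2) = 8
  sig8 = neg(8) = -8
  sig9 = absv(-8) = 8
  sig13 = max2(8, -4) = 8
  sig15 = min2(8, -8) = -8

After the edit, cleaning proceeds:
  sig13: a read changed (src4 -4->8) — executes, giving 8 — identical to its old value.
  sig15: dirty, but its reads are unchanged (sig13 unchanged, sig8 unchanged); cached -8 stands.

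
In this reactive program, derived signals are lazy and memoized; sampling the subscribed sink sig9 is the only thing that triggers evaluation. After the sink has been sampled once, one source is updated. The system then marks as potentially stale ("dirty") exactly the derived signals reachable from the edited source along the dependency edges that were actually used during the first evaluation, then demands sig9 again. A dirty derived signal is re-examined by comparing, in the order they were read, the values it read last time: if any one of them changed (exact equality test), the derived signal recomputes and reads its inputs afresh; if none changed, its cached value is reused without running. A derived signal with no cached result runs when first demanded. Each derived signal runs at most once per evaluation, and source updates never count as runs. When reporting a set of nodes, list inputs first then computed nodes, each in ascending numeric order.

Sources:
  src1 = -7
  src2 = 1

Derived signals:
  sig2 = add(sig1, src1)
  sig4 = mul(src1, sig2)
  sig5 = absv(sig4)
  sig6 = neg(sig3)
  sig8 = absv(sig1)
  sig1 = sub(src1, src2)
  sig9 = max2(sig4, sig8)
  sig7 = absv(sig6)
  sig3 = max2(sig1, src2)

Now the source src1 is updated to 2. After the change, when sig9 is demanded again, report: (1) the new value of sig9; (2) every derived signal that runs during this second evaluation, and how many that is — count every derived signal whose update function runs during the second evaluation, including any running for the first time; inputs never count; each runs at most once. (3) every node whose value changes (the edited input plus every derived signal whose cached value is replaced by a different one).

Demanding sig9 again yields 6.
5 derived signals run: sig1, sig2, sig4, sig8, sig9.
The nodes whose values change: src1, sig1, sig2, sig4, sig8, sig9.

First demand of the output computes:
  sig1 = sub(-7, 1) = -8
  sig2 = add(-8, -7) = -15
  sig4 = mul(-7, -15) = 105
  sig8 = absv(-8) = 8
  sig9 = max2(105, 8) = 105

After the edit, cleaning proceeds:
  sig1: a read changed (src1 -7->2) — executes, giving 1.
  sig2: a read changed (sig1 -8->1; src1 -7->2) — executes, giving 3.
  sig4: a read changed (src1 -7->2; sig2 -15->3) — executes, giving 6.
  sig8: a read changed (sig1 -8->1) — executes, giving 1.
  sig9: a read changed (sig4 105->6; sig8 8->1) — executes, giving 6.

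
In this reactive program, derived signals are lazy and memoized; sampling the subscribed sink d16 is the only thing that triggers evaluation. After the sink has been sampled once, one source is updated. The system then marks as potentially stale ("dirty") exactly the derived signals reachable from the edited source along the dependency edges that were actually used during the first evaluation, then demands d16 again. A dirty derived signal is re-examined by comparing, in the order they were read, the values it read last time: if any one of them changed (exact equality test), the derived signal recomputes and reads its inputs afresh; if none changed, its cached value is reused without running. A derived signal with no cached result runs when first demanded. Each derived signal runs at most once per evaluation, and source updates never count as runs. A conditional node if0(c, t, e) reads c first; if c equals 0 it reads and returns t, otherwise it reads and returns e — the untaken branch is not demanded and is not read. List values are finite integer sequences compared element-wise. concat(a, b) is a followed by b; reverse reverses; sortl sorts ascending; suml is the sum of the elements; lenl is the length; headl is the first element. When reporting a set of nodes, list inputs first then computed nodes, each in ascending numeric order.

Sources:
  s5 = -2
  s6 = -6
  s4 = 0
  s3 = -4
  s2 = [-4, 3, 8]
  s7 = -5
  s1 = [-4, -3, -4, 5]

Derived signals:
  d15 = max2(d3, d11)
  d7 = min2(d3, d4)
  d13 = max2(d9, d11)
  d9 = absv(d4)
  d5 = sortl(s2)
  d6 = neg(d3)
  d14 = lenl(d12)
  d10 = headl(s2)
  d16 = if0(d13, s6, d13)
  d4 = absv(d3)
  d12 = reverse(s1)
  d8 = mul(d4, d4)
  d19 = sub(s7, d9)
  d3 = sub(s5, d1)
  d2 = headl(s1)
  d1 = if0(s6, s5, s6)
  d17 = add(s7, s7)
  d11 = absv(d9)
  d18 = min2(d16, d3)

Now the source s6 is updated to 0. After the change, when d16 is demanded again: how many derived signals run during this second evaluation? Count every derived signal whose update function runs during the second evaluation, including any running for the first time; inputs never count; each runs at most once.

7 derived signals run: d1, d3, d4, d9, d11, d13, d16.

First demand of the output computes:
  d1 = if0(s6=-6 -> else branch s6) = -6
  d3 = sub(-2, -6) = 4
  d4 = absv(4) = 4
  d9 = absv(4) = 4
  d11 = absv(4) = 4
  d13 = max2(4, 4) = 4
  d16 = if0(d13=4 -> else branch d13) = 4

After the edit, cleaning proceeds:
  d1: a read changed (s6 -6->0; s6 -6->0) — executes, giving -2.
  d3: a read changed (d1 -6->-2) — executes, giving 0.
  d4: a read changed (d3 4->0) — executes, giving 0.
  d9: a read changed (d4 4->0) — executes, giving 0.
  d11: a read changed (d9 4->0) — executes, giving 0.
  d13: a read changed (d9 4->0; d11 4->0) — executes, giving 0.
  d16: a read changed (d13 4->0; d13 4->0) — executes, giving 0.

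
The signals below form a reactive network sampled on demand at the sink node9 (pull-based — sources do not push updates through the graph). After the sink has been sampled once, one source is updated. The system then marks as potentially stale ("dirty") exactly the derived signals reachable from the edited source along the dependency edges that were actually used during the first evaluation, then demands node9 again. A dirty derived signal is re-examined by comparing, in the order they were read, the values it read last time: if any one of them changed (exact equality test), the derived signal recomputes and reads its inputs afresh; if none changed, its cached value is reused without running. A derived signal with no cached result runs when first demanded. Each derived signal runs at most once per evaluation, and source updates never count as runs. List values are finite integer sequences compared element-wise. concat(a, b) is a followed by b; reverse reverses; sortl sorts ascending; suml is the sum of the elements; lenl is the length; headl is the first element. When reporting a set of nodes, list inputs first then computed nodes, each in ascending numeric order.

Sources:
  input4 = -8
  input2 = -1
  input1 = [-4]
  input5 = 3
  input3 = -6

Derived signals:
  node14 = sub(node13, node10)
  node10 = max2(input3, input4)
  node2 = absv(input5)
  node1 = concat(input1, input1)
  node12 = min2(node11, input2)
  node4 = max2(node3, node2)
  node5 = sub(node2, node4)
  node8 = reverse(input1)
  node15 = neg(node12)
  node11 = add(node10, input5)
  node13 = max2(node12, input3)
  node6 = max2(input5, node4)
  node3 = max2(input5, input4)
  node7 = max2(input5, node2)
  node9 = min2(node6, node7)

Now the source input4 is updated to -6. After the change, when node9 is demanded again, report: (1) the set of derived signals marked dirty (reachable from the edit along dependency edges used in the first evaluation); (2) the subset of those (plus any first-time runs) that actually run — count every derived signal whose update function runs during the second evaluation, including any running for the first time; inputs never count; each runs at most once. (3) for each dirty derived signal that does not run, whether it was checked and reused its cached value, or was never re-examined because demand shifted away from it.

Dirty set: node3, node4, node6, node9.
Run set: node3 (1 run).
Re-examined without running (cache reused): node4, node6, node9.
The important point: node3 recomputes to an identical value, and the output ends up unchanged.

Initial pass — values computed on the first demand:
  node2 = absv(3) = 3
  node3 = max2(3, -8) = 3
  node4 = max2(3, 3) = 3
  node6 = max2(3, 3) = 3
  node7 = max2(3, 3) = 3
  node9 = min2(3, 3) = 3

Second demand — change propagation:
  node3: re-runs because input4 -8->-6; new result 3 (unchanged).
  node4: re-examined; everything it read last time is the same (node3 unchanged, node2 unchanged) — cache 3 kept, no run.
  node6: re-examined; everything it read last time is the same (input5 unchanged, node4 unchanged) — cache 3 kept, no run.
  node9: re-examined; everything it read last time is the same (node6 unchanged, node7 unchanged) — cache 3 kept, no run.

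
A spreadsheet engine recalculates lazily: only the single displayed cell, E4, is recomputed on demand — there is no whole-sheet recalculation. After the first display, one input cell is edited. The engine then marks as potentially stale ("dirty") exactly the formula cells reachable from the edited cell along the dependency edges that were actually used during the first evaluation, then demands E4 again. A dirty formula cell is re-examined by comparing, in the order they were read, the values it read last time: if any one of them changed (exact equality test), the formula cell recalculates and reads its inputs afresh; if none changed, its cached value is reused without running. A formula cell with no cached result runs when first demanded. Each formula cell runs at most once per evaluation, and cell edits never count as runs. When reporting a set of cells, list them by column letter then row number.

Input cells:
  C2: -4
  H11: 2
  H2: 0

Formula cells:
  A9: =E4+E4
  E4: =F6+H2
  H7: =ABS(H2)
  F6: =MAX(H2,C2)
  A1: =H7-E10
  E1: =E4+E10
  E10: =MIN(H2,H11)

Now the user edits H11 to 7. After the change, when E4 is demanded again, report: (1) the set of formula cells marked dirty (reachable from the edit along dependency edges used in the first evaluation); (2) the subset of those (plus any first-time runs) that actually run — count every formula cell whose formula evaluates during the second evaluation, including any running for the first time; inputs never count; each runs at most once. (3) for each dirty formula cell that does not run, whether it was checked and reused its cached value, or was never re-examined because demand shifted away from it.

First evaluation (everything demanded from the output):
  F6 = MAX(0, -4) = 0
  E4 = 0 + 0 = 0

Propagation after the edit:
  H11 feeds no computation that the output demands — nothing is marked dirty and nothing runs.

Key observation: H11 is never demanded by the output, so the edit triggers no recomputation at all.

Marked dirty: none.
Formula cells that run: none — 0 in total.
Every dirty formula cell ran.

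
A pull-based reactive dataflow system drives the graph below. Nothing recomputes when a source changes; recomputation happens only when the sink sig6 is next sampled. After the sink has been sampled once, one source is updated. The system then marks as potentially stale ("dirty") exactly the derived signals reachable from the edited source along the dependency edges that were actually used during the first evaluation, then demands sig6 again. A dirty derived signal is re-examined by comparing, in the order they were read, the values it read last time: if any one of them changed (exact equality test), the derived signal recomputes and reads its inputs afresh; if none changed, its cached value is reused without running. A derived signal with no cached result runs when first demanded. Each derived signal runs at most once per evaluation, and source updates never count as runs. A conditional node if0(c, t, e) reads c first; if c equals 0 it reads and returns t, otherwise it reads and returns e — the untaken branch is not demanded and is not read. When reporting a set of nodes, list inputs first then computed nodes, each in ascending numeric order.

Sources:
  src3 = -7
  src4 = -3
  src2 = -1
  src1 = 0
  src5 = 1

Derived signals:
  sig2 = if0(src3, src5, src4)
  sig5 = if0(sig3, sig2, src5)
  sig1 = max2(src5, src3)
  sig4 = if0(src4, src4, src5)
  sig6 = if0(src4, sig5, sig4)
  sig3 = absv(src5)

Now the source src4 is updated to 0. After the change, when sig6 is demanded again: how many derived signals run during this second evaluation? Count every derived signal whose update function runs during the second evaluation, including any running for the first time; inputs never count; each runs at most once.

Derived signals that run: sig3, sig5, sig6 — 3 in total.
Key observation: a condition flipped, so demand moved to the other branch — sig4 is never re-examined.

First evaluation (everything demanded from the output):
  sig4 = if0(src4=-3 -> else branch src5) = 1
  sig6 = if0(src4=-3 -> else branch sig4) = 1

Propagation after the edit:
  sig3: demanded for the first time — runs, produces 1.
  sig4: marked dirty but never re-examined — demand shifted away from it.
  sig5: demanded for the first time — runs, produces 1.
  sig6: runs — src4 -3->0; result 1 (same value as before).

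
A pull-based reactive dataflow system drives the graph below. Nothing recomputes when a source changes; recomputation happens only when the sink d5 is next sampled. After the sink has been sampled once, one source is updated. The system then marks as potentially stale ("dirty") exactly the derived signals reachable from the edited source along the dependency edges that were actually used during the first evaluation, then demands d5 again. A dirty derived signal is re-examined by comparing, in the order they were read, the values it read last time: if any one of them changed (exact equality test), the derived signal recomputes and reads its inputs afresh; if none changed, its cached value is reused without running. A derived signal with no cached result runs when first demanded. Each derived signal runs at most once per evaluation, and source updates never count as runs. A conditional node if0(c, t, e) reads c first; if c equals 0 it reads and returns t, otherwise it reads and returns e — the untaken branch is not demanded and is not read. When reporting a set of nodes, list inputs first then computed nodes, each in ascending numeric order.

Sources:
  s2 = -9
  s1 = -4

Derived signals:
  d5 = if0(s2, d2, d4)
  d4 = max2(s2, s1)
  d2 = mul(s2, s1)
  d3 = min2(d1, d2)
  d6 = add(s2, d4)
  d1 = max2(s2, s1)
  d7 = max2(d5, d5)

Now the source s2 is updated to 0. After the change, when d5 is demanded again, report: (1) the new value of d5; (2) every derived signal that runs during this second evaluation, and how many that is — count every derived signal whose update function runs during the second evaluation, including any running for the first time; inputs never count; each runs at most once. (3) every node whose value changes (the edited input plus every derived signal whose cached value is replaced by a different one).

New value of d5: 0.
Derived signals that run: d2, d5 — 2 in total.
Values that change: s2, d5.
Key observation: a condition flipped, so demand moved to the other branch — d4 is never re-examined.

First evaluation (everything demanded from the output):
  d4 = max2(-9, -4) = -4
  d5 = if0(s2=-9 -> else branch d4) = -4

Propagation after the edit:
  d2: demanded for the first time — runs, produces 0.
  d4: marked dirty but never re-examined — demand shifted away from it.
  d5: runs — s2 -9->0; result 0.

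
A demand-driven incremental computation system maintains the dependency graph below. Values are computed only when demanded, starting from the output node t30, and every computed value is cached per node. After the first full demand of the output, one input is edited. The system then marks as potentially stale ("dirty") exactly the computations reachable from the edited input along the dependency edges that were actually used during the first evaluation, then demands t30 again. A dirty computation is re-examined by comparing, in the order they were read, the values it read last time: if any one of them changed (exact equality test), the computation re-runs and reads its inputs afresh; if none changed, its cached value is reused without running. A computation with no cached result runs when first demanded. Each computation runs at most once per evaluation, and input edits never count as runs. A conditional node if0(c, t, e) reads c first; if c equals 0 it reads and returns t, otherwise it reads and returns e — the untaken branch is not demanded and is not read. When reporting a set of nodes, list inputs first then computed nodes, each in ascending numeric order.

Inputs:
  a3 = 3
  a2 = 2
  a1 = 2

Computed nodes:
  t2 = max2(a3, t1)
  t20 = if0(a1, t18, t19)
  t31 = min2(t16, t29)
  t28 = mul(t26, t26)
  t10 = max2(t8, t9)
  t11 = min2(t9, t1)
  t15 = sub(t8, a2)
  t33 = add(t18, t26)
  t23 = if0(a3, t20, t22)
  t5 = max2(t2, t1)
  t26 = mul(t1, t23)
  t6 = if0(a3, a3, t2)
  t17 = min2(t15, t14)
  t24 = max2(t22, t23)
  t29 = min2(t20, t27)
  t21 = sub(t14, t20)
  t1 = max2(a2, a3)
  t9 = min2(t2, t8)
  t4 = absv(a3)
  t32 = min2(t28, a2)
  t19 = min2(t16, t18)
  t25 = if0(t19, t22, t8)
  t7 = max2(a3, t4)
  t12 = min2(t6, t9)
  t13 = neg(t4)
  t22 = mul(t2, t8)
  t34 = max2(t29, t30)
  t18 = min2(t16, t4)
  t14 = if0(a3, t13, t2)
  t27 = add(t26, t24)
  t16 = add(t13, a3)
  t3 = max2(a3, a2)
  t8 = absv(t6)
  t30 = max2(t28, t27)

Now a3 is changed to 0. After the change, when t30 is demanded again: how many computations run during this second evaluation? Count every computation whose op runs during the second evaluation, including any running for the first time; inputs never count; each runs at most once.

First evaluation (everything demanded from the output):
  t1 = max2(2, 3) = 3
  t2 = max2(3, 3) = 3
  t6 = if0(a3=3 -> else branch t2) = 3
  t8 = absv(3) = 3
  t22 = mul(3, 3) = 9
  t23 = if0(a3=3 -> else branch t22) = 9
  t24 = max2(9, 9) = 9
  t26 = mul(3, 9) = 27
  t27 = add(27, 9) = 36
  t28 = mul(27, 27) = 729
  t30 = max2(729, 36) = 729

Propagation after the edit:
  t1: runs — a3 3->0; result 2.
  t2: runs — a3 3->0; t1 3->2; result 2.
  t4: demanded for the first time — runs, produces 0.
  t6: runs — a3 3->0; t2 3->2; result 0.
  t8: runs — t6 3->0; result 0.
  t13: demanded for the first time — runs, produces 0.
  t16: demanded for the first time — runs, produces 0.
  t18: demanded for the first time — runs, produces 0.
  t19: demanded for the first time — runs, produces 0.
  t20: demanded for the first time — runs, produces 0.
  t22: runs — t2 3->2; t8 3->0; result 0.
  t23: runs — a3 3->0; t22 9->0; result 0.
  t24: runs — t22 9->0; t23 9->0; result 0.
  t26: runs — t1 3->2; t23 9->0; result 0.
  t27: runs — t26 27->0; t24 9->0; result 0.
  t28: runs — t26 27->0; t26 27->0; result 0.
  t30: runs — t28 729->0; t27 36->0; result 0.

Key observation: a condition flipped, so demand reaches new nodes — t4, t13, t16, t18, t19, t20 run for the first time.

Computations that run: t1, t2, t4, t6, t8, t13, t16, t18, t19, t20, t22, t23, t24, t26, t27, t28, t30 — 17 in total.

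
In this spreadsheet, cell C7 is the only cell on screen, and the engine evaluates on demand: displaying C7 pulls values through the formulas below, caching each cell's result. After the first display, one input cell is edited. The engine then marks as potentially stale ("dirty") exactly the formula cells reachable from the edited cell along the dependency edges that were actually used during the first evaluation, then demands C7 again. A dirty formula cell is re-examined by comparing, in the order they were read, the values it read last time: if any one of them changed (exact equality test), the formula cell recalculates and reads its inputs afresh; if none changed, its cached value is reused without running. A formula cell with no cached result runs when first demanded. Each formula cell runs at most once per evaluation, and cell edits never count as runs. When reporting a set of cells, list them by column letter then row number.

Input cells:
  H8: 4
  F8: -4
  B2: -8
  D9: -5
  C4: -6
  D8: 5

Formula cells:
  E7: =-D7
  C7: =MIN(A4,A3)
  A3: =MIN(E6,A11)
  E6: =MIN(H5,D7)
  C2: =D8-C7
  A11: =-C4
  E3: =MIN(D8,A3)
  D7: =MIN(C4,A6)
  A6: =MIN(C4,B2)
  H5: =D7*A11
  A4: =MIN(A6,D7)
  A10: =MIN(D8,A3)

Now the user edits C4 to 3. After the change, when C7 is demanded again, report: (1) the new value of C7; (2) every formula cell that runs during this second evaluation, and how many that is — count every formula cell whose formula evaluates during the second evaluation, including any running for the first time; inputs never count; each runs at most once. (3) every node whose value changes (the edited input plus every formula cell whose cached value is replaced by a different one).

Initial pass — values computed on the first demand:
  A6 = MIN(-6, -8) = -8
  A11 = -(-6) = 6
  D7 = MIN(-6, -8) = -8
  A4 = MIN(-8, -8) = -8
  H5 = -8 * 6 = -48
  E6 = MIN(-48, -8) = -48
  A3 = MIN(-48, 6) = -48
  C7 = MIN(-8, -48) = -48

Second demand — change propagation:
  A6: re-runs because C4 -6->3; new result -8 (unchanged).
  A11: re-runs because C4 -6->3; new result -3.
  D7: re-runs because C4 -6->3; new result -8 (unchanged).
  A4: re-examined; everything it read last time is the same (A6 unchanged, D7 unchanged) — cache -8 kept, no run.
  H5: re-runs because A11 6->-3; new result 24.
  E6: re-runs because H5 -48->24; new result -8.
  A3: re-runs because E6 -48->-8; A11 6->-3; new result -8.
  C7: re-runs because A3 -48->-8; new result -8.

The important point: at A4 every value read last time is unchanged, so the dirty flag clears without a run.

C7 now evaluates to -8.
Run set: A3, A6, A11, C7, D7, E6, H5 (7 run).
Changed values: A3, A11, C4, C7, E6, H5.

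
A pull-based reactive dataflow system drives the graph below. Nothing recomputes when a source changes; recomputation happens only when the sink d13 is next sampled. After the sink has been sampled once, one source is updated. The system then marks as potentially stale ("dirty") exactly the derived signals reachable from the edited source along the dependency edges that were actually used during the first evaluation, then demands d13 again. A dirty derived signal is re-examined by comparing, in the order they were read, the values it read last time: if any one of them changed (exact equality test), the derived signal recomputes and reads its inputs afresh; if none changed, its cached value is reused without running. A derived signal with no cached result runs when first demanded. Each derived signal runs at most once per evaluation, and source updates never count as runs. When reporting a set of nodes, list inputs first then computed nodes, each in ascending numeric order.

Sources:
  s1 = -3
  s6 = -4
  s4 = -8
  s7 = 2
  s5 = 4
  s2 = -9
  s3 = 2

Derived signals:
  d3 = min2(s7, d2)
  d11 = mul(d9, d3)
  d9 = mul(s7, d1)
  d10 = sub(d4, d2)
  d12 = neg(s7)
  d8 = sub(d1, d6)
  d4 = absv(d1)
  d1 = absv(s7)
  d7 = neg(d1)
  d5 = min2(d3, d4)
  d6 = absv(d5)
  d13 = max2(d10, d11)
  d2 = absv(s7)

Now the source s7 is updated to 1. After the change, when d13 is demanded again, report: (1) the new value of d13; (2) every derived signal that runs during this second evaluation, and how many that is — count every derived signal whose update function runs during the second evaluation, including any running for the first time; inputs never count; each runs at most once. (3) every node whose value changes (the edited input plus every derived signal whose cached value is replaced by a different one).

First evaluation (everything demanded from the output):
  d1 = absv(2) = 2
  d2 = absv(2) = 2
  d3 = min2(2, 2) = 2
  d4 = absv(2) = 2
  d9 = mul(2, 2) = 4
  d10 = sub(2, 2) = 0
  d11 = mul(4, 2) = 8
  d13 = max2(0, 8) = 8

Propagation after the edit:
  d1: runs — s7 2->1; result 1.
  d2: runs — s7 2->1; result 1.
  d3: runs — s7 2->1; d2 2->1; result 1.
  d4: runs — d1 2->1; result 1.
  d9: runs — s7 2->1; d1 2->1; result 1.
  d10: runs — d4 2->1; d2 2->1; result 0 (same value as before).
  d11: runs — d9 4->1; d3 2->1; result 1.
  d13: runs — d11 8->1; result 1.

New value of d13: 1.
Derived signals that run: d1, d2, d3, d4, d9, d10, d11, d13 — 8 in total.
Values that change: s7, d1, d2, d3, d4, d9, d11, d13.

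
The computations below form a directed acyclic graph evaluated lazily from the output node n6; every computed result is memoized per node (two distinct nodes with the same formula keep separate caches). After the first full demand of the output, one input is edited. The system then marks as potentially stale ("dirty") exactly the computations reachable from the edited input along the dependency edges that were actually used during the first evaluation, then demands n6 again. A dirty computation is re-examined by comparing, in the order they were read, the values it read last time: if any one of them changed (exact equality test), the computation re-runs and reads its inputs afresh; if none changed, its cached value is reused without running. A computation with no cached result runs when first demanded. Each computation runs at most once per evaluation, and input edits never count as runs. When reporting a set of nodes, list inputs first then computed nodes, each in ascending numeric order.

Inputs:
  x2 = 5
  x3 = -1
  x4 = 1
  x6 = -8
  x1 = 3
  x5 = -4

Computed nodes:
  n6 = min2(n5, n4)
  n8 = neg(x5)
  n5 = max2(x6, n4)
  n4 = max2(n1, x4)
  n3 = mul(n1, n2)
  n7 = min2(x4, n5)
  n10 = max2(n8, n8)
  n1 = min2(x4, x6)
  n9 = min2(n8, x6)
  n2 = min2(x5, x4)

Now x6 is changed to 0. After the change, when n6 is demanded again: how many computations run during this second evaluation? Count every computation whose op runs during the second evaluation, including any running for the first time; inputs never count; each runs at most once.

First demand of the output computes:
  n1 = min2(1, -8) = -8
  n4 = max2(-8, 1) = 1
  n5 = max2(-8, 1) = 1
  n6 = min2(1, 1) = 1

After the edit, cleaning proceeds:
  n1: a read changed (x6 -8->0) — executes, giving 0.
  n4: a read changed (n1 -8->0) — executes, giving 1 — identical to its old value.
  n5: a read changed (x6 -8->0) — executes, giving 1 — identical to its old value.
  n6: dirty, but its reads are unchanged (n5 unchanged, n4 unchanged); cached 1 stands.

Note where the cutoff bites: n6 is checked, finds nothing changed, and keeps its cache.

3 computations run: n1, n4, n5.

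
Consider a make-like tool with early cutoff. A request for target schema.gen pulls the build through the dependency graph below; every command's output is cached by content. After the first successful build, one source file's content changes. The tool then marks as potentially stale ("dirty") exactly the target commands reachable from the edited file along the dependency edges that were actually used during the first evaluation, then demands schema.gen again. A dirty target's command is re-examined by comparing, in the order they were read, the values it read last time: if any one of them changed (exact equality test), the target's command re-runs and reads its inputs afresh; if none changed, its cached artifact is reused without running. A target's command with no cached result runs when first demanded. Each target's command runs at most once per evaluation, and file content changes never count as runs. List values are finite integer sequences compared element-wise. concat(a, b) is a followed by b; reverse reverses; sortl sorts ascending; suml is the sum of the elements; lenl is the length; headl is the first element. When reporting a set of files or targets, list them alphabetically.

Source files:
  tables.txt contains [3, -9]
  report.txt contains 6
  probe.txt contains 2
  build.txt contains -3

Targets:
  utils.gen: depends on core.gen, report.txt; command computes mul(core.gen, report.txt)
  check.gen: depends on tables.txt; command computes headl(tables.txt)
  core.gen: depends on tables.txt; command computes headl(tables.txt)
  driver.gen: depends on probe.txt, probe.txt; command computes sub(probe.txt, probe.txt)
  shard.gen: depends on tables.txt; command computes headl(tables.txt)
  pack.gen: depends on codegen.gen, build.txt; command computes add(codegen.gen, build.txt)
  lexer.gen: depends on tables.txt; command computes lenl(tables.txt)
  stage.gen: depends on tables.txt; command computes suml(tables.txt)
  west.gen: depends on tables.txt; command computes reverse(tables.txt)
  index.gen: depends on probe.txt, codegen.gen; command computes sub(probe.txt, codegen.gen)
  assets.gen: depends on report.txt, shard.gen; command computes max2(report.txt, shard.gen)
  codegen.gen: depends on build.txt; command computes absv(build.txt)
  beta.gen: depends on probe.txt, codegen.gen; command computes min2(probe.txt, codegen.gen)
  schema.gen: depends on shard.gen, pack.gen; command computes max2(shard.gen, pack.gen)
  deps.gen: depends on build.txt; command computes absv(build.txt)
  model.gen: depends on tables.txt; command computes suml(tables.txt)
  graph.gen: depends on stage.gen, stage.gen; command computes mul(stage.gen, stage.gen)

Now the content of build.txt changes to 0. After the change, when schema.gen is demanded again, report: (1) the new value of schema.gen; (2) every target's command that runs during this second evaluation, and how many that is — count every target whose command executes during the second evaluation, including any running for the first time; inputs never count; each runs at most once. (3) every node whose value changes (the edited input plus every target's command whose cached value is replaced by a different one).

First demand of the output computes:
  codegen.gen = absv(-3) = 3
  pack.gen = add(3, -3) = 0
  shard.gen = headl([3, -9]) = 3
  schema.gen = max2(3, 0) = 3

After the edit, cleaning proceeds:
  codegen.gen: a read changed (build.txt -3->0) — executes, giving 0.
  pack.gen: a read changed (codegen.gen 3->0; build.txt -3->0) — executes, giving 0 — identical to its old value.
  schema.gen: dirty, but its reads are unchanged (shard.gen unchanged, pack.gen unchanged); cached 3 stands.

Note the absorption at pack.gen: it re-runs yet its value is the same, leaving the output's value untouched.

Demanding schema.gen again yields 3.
2 target commands run: codegen.gen, pack.gen.
The nodes whose values change: build.txt, codegen.gen.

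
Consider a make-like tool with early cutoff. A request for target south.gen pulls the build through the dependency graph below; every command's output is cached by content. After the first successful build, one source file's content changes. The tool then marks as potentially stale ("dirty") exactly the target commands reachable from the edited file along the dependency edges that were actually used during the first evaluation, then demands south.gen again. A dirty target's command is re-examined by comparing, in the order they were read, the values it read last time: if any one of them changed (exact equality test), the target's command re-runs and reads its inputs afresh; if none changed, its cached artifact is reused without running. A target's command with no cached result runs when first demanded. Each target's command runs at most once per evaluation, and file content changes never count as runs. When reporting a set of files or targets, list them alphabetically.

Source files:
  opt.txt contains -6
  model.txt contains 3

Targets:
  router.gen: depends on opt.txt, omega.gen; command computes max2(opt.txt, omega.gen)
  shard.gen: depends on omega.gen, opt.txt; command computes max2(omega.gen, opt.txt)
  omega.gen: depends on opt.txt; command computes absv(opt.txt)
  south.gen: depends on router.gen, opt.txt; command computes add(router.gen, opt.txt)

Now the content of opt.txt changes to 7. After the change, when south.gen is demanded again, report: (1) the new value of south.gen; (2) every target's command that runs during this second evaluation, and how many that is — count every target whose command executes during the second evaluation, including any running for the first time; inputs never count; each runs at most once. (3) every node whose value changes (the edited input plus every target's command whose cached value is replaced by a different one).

Demanding south.gen again yields 14.
3 target commands run: omega.gen, router.gen, south.gen.
The nodes whose values change: omega.gen, opt.txt, router.gen, south.gen.

First demand of the output computes:
  omega.gen = absv(-6) = 6
  router.gen = max2(-6, 6) = 6
  south.gen = add(6, -6) = 0

After the edit, cleaning proceeds:
  omega.gen: a read changed (opt.txt -6->7) — executes, giving 7.
  router.gen: a read changed (opt.txt -6->7; omega.gen 6->7) — executes, giving 7.
  south.gen: a read changed (router.gen 6->7; opt.txt -6->7) — executes, giving 14.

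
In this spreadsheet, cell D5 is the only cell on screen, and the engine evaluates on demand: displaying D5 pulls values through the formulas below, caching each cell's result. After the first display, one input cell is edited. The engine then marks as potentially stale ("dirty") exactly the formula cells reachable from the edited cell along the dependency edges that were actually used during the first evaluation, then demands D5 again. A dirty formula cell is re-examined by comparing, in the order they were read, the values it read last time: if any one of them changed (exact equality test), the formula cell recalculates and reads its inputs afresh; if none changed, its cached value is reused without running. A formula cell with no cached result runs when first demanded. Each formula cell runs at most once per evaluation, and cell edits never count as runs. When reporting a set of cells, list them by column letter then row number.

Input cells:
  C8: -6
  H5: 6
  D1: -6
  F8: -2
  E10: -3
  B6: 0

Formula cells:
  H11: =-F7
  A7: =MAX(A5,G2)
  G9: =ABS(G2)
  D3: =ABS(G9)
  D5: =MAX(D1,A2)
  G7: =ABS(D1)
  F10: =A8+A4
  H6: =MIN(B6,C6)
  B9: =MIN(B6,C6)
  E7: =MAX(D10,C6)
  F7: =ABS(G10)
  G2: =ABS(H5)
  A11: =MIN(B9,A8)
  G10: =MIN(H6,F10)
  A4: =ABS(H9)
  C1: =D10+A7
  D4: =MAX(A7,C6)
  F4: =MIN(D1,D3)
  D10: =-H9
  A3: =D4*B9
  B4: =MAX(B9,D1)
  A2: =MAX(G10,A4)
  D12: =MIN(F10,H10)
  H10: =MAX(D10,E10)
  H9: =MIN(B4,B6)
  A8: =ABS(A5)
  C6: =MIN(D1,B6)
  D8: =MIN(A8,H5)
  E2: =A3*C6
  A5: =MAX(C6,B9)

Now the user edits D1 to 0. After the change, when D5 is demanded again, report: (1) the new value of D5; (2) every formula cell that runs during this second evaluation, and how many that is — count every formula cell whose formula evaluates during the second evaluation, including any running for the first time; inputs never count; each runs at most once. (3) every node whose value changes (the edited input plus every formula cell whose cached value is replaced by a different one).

Initial pass — values computed on the first demand:
  C6 = MIN(-6, 0) = -6
  B9 = MIN(0, -6) = -6
  A5 = MAX(-6, -6) = -6
  A8 = ABS(-6) = 6
  B4 = MAX(-6, -6) = -6
  H6 = MIN(0, -6) = -6
  H9 = MIN(-6, 0) = -6
  A4 = ABS(-6) = 6
  F10 = 6 + 6 = 12
  G10 = MIN(-6, 12) = -6
  A2 = MAX(-6, 6) = 6
  D5 = MAX(-6, 6) = 6

Second demand — change propagation:
  C6: re-runs because D1 -6->0; new result 0.
  B9: re-runs because C6 -6->0; new result 0.
  A5: re-runs because C6 -6->0; B9 -6->0; new result 0.
  A8: re-runs because A5 -6->0; new result 0.
  B4: re-runs because B9 -6->0; D1 -6->0; new result 0.
  H6: re-runs because C6 -6->0; new result 0.
  H9: re-runs because B4 -6->0; new result 0.
  A4: re-runs because H9 -6->0; new result 0.
  F10: re-runs because A8 6->0; A4 6->0; new result 0.
  G10: re-runs because H6 -6->0; F10 12->0; new result 0.
  A2: re-runs because G10 -6->0; A4 6->0; new result 0.
  D5: re-runs because D1 -6->0; A2 6->0; new result 0.

D5 now evaluates to 0.
Run set: A2, A4, A5, A8, B4, B9, C6, D5, F10, G10, H6, H9 (12 run).
Changed values: A2, A4, A5, A8, B4, B9, C6, D1, D5, F10, G10, H6, H9.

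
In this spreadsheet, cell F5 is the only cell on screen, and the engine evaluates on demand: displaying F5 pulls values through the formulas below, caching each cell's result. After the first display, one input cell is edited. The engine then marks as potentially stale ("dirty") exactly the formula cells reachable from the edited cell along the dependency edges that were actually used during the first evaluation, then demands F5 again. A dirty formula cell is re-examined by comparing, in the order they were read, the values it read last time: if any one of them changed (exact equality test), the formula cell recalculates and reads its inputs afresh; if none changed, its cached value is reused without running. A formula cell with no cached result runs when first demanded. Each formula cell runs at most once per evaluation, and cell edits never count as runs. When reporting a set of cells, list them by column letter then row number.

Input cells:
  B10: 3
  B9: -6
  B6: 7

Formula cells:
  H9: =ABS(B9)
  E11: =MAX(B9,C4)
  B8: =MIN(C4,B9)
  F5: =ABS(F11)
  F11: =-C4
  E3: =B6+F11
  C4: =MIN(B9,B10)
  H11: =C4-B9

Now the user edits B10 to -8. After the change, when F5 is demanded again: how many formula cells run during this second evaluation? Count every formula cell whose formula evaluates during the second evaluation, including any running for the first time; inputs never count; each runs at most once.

Run set: C4, F5, F11 (3 run).

Initial pass — values computed on the first demand:
  C4 = MIN(-6, 3) = -6
  F11 = -(-6) = 6
  F5 = ABS(6) = 6

Second demand — change propagation:
  C4: re-runs because B10 3->-8; new result -8.
  F11: re-runs because C4 -6->-8; new result 8.
  F5: re-runs because F11 6->8; new result 8.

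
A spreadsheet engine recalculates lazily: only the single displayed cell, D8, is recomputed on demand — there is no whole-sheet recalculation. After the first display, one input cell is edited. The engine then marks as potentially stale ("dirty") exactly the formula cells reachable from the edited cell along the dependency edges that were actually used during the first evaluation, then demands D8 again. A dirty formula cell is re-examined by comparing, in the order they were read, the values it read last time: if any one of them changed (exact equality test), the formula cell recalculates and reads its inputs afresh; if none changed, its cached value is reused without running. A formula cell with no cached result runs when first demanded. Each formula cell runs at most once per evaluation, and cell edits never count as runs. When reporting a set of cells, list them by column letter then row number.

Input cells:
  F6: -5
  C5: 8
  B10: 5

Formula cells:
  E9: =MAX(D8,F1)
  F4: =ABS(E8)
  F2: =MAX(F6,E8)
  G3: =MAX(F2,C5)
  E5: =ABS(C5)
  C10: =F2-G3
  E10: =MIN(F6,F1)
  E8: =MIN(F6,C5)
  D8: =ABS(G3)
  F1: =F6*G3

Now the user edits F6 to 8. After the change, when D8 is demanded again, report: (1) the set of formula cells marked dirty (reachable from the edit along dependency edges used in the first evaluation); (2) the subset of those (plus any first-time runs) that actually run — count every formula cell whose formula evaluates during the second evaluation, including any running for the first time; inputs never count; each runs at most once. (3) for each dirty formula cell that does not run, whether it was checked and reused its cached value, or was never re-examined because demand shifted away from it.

First evaluation (everything demanded from the output):
  E8 = MIN(-5, 8) = -5
  F2 = MAX(-5, -5) = -5
  G3 = MAX(-5, 8) = 8
  D8 = ABS(8) = 8

Propagation after the edit:
  E8: runs — F6 -5->8; result 8.
  F2: runs — F6 -5->8; E8 -5->8; result 8.
  G3: runs — F2 -5->8; result 8 (same value as before).
  D8: checked — values it read are unchanged (G3 unchanged); reused cached 8 without running.

Key observation: the change is absorbed at G3 — it re-runs but produces the same value, and the output's value is unchanged.

Marked dirty: D8, E8, F2, G3.
Formula cells that run: E8, F2, G3 — 3 in total.
Checked but reused from cache: D8.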